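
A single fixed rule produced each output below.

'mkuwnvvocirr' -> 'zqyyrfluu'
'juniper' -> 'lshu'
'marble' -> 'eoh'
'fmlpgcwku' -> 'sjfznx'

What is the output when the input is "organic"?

What's happening: shift every letter 3 places forward in the alphabet (wrapping around), then delete the first 3 characters.
On "organic" that produces "dqlf".

dqlf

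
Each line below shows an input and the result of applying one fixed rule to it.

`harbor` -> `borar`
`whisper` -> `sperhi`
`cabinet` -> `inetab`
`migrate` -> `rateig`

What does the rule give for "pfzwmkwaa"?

wmkwaafz

The transformation: delete the first character, then move the first 2 characters to the end (rotate left by 2).
Working it through for "pfzwmkwaa": intermediate "fzwmkwaa", final "wmkwaafz".
(Check on "whisper": → "hisper" → "sperhi" ✓)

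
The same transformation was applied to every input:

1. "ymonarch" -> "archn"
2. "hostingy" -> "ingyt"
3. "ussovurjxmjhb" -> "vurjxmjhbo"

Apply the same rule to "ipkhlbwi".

The rule is to delete the first 3 characters, then move the first character to the end.
For "ipkhlbwi", step one produces "hlbwi"; step two turns that into "lbwih".

lbwih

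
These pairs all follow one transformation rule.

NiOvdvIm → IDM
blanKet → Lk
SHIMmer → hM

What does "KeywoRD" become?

EO

The rule is to flip the case of every letter, then keep one character in every 3, starting at position 2 (positions 2nd, 5th, 8th, ...).
On "KeywoRD": the first step gives "kEYWOrd", and the second then gives "EO".
(Check on "SHIMmer": → "shimMER" → "hM" ✓)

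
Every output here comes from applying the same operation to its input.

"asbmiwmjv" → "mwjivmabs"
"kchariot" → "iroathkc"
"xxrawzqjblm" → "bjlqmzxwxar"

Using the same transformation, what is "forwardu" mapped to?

radwurfo

Rule — move the last 3 characters to the front (rotate right by 3), then take characters alternately from the front and the back (1st, last, 2nd, 2nd-last, ...).
For "forwardu", step one produces "rduforwa"; step two turns that into "radwurfo".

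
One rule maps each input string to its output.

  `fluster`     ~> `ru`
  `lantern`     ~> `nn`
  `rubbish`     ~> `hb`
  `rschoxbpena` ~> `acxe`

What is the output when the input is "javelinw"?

What's happening: move the last 2 characters to the front (rotate right by 2), then keep one character in every 3, starting at position 2 (positions 2nd, 5th, 8th, ...).
So "javelinw" becomes "wvi".

wvi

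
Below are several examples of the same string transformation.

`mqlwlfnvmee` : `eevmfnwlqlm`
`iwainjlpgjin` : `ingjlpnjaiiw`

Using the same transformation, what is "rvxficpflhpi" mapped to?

pilhpficxfrv

Each output is the input with this applied: reverse the string, then swap each adjacent pair of characters (1↔2, 3↔4, ...).
On "rvxficpflhpi": the first step gives "iphlfpcifxvr", and the second then gives "pilhpficxfrv".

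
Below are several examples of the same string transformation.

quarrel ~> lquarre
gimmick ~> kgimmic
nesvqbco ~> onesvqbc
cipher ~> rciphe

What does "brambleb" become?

bbramble

What's happening: move the last character to the front.
For "brambleb" the result is "bbramble".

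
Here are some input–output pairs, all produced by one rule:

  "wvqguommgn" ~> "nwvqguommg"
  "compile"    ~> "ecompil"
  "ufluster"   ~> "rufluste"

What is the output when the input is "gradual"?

The transformation: move the last character to the front.
"gradual" → "lgradua".

lgradua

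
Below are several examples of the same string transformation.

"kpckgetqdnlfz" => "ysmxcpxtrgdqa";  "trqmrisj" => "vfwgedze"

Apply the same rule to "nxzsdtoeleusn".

Each output is the input with this applied: move the last 3 characters to the front (rotate right by 3), then shift every letter 13 places forward in the alphabet (wrapping around) — i.e. ROT13.
Working it through for "nxzsdtoeleusn": intermediate "usnnxzsdtoele", final "hfaakmfqgbryr".

hfaakmfqgbryr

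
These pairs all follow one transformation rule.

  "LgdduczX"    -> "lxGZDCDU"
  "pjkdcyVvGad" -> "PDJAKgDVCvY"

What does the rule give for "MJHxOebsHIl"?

mLjihhXSoBE

The transformation: flip the case of every letter, then take characters alternately from the front and the back (1st, last, 2nd, 2nd-last, ...).
On "MJHxOebsHIl": the first step gives "mjhXoEBShiL", and the second then gives "mLjihhXSoBE".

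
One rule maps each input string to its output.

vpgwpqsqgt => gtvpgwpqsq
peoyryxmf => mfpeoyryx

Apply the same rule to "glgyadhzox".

The rule is to move the last 2 characters to the front (rotate right by 2).
So "glgyadhzox" becomes "oxglgyadhz".

oxglgyadhz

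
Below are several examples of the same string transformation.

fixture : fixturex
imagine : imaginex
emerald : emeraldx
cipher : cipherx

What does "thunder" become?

The rule is to append "x".
"thunder" → "thunderx".

thunderx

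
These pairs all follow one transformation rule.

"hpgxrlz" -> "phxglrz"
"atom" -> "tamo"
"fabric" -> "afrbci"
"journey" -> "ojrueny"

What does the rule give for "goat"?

The pattern: swap each adjacent pair of characters (1↔2, 3↔4, ...).
Doing the same to "goat": "ogta".

ogta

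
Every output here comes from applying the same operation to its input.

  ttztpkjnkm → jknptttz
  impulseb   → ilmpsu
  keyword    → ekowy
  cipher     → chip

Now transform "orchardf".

achorr

Looking at the pairs, the operation is to delete the last 2 characters, then sort the characters into alphabetical order.
"orchardf" → "orchar" → "achorr".
(Check on "impulseb": → "impuls" → "ilmpsu" ✓)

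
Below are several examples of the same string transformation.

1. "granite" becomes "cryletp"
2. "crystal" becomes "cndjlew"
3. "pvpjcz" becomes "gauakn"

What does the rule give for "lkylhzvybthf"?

vwwjksjgemqs

The transformation: swap each adjacent pair of characters (1↔2, 3↔4, ...), then shift every letter 11 places forward in the alphabet (wrapping around).
For "lkylhzvybthf" the result is "vwwjksjgemqs".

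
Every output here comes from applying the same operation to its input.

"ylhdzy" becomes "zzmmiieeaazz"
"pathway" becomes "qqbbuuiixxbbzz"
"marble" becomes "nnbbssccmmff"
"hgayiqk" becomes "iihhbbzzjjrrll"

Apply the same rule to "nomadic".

Each output is the input with this applied: shift every letter 1 place forward in the alphabet (wrapping around), then double every character.
Working it through for "nomadic": intermediate "opnbejd", final "ooppnnbbeejjdd".

ooppnnbbeejjdd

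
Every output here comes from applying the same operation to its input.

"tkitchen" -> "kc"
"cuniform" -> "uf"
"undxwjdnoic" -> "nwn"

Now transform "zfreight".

fi

The rule is to keep one character in every 3, starting at position 2 (positions 2nd, 5th, 8th, ...), then delete the last character.
Starting from "zfreight": after the first operation, "fit"; after the second, "fi".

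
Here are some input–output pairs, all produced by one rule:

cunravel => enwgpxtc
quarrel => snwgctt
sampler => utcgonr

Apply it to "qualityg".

siwacvnk

The rule is to take characters alternately from the front and the back (1st, last, 2nd, 2nd-last, ...), then shift every letter 2 places forward in the alphabet (wrapping around).
Applying both steps to "qualityg": "qguyatli", then "siwacvnk".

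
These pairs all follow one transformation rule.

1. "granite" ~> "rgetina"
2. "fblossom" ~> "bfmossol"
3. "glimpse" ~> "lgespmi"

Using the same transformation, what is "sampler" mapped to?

asrelpm

In each case the input is transformed by: reverse the string, then move the last 2 characters to the front (rotate right by 2).
For "sampler", step one produces "relpmas"; step two turns that into "asrelpm".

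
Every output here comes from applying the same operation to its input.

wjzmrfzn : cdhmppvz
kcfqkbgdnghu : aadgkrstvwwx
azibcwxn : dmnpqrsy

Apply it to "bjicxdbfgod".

Looking at the pairs, the operation is to shift every letter 10 places backward in the alphabet (wrapping around), then sort the characters into alphabetical order.
On "bjicxdbfgod": the first step gives "rzysntrvwet", and the second then gives "enrrsttvwyz".
(Check on "kcfqkbgdnghu": → "asvgarwtdwxk" → "aadgkrstvwwx" ✓)

enrrsttvwyz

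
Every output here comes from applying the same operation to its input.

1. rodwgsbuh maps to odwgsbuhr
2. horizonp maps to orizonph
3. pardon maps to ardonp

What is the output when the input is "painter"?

The rule is to move the first character to the end.
Doing the same to "painter": "ainterp".

ainterp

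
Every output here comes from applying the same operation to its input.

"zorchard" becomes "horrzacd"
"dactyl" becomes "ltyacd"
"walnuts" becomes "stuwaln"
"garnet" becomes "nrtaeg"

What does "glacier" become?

gilrace

Looking at the pairs, the operation is to sort the characters into alphabetical order, then move the first 3 characters to the end (rotate left by 3).
For "glacier", step one produces "acegilr"; step two turns that into "gilrace".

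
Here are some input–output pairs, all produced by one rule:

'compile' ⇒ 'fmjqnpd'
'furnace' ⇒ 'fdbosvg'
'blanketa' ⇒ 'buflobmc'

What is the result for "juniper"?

sfqjovk

Each output is the input with this applied: reverse the string, then shift every letter 1 place forward in the alphabet (wrapping around).
Applying that to "juniper" gives "sfqjovk".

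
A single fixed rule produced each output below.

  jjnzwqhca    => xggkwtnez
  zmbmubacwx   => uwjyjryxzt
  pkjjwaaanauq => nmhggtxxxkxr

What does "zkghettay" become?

vwhdebqqx

Each output is the input with this applied: shift every letter 3 places backward in the alphabet (wrapping around), then move the last character to the front.
"zkghettay" → "whdebqqxv" → "vwhdebqqx".
(Check on "pkjjwaaanauq": → "mhggtxxxkxrn" → "nmhggtxxxkxr" ✓)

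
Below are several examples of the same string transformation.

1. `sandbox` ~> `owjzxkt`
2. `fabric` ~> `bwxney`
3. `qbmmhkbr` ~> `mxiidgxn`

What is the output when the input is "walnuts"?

The transformation: shift every letter 4 places backward in the alphabet (wrapping around).
Applying that to "walnuts" gives "swhjqpo".

swhjqpo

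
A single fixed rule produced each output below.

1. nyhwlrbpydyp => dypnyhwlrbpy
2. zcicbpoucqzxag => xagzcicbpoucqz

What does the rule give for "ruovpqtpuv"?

puvruovpqt

The rule is to move the last 3 characters to the front (rotate right by 3).
Applying that to "ruovpqtpuv" gives "puvruovpqt".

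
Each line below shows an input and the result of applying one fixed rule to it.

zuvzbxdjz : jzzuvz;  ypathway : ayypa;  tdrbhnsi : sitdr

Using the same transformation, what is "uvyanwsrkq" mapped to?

Looking at the pairs, the operation is to move the last 2 characters to the front (rotate right by 2), then delete the last 3 characters.
Applying both steps to "uvyanwsrkq": "kquvyanwsr", then "kquvyan".

kquvyan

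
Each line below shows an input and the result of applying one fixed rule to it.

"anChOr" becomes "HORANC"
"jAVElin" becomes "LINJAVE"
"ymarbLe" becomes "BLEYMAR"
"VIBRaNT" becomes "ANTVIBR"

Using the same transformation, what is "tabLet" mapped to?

The transformation: move the last 3 characters to the front (rotate right by 3), then convert every letter to uppercase.
"tabLet" → "Lettab" → "LETTAB".

LETTAB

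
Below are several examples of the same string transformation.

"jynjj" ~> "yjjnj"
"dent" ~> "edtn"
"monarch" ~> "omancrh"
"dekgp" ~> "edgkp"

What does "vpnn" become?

pvnn

Looking at the pairs, the operation is to swap each adjacent pair of characters (1↔2, 3↔4, ...).
"vpnn" → "pvnn".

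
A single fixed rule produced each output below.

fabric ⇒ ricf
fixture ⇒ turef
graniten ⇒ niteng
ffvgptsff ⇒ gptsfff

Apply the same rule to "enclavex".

lavexe

In each case the input is transformed by: move the first character to the end, then delete the first 2 characters.
For "enclavex" the result is "lavexe".
(Check on "fabric": → "abricf" → "ricf" ✓)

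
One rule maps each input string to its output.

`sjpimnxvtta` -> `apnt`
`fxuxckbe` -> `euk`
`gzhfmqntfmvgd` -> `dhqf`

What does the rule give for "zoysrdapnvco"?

oydn

The pattern: move the last 2 characters to the front (rotate right by 2), then keep one character in every 3, starting at position 2 (positions 2nd, 5th, 8th, ...).
Starting from "zoysrdapnvco": after the first operation, "cozoysrdapnv"; after the second, "oydn".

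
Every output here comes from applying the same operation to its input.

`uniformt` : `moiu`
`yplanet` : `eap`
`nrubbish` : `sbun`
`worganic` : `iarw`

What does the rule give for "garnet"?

Looking at the pairs, the operation is to reverse the string, then keep every other character starting from the second (positions 2nd, 4th, 6th, ...).
Starting from "garnet": after the first operation, "tenrag"; after the second, "erg".

erg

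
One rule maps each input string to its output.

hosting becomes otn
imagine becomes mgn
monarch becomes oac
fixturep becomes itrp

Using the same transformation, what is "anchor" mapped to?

Looking at the pairs, the operation is to keep every other character starting from the second (positions 2nd, 4th, 6th, ...).
On "anchor" that produces "nhr".

nhr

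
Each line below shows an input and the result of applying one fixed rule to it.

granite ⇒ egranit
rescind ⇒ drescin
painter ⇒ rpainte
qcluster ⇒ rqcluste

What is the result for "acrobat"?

Looking at the pairs, the operation is to move the last character to the front.
"acrobat" → "tacroba".

tacroba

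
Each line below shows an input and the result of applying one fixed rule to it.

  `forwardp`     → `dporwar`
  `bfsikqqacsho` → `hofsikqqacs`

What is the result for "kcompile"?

What's happening: delete the first character, then move the last 2 characters to the front (rotate right by 2).
Working it through for "kcompile": intermediate "compile", final "lecompi".

lecompi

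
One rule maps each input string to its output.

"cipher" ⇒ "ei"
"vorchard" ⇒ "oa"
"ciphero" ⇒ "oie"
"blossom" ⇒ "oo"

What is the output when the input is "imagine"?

eiai

The rule is to move the last 2 characters to the front (rotate right by 2), then keep only the vowels.
On "imagine" that produces "eiai".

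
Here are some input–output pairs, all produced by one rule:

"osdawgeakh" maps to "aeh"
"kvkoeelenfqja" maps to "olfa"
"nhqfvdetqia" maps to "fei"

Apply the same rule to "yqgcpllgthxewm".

clhw

What's happening: delete the first character, then keep one character in every 3, starting at position 3 (positions 3rd, 6th, 9th, ...).
"yqgcpllgthxewm" → "qgcpllgthxewm" → "clhw".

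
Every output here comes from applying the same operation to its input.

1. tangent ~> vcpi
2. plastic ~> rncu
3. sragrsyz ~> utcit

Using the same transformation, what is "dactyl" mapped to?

fce

Rule — delete the last 3 characters, then shift every letter 2 places forward in the alphabet (wrapping around).
Starting from "dactyl": after the first operation, "dac"; after the second, "fce".
(Check on "plastic": → "plas" → "rncu" ✓)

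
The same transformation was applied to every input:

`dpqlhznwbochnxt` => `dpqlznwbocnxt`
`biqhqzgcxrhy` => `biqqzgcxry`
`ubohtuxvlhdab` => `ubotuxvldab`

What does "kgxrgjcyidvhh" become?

kgxrgjcyidv

Each output is the input with this applied: remove every "h".
For "kgxrgjcyidvhh" the result is "kgxrgjcyidv".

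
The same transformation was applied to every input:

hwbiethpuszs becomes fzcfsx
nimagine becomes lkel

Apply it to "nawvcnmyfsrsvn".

In each case the input is transformed by: shift every letter 2 places backward in the alphabet (wrapping around), then keep every other character starting from the first (positions 1st, 3rd, 5th, ...).
Starting from "nawvcnmyfsrsvn": after the first operation, "lyutalkwdqpqtl"; after the second, "luakdpt".

luakdpt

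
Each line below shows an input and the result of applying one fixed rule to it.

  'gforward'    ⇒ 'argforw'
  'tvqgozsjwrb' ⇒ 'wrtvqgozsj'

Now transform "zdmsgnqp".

The pattern: delete the last character, then move the last 2 characters to the front (rotate right by 2).
"zdmsgnqp" → "zdmsgnq" → "nqzdmsg".

nqzdmsg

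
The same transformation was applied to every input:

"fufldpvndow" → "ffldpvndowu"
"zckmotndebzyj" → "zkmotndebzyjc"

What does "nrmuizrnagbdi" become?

Rule — move the first character to the end, then swap the first and last characters.
For "nrmuizrnagbdi" the result is "nmuizrnagbdir".

nmuizrnagbdir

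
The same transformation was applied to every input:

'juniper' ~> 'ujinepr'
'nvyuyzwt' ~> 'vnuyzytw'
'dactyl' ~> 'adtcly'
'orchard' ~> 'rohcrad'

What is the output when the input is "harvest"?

ahvrset

Rule — swap each adjacent pair of characters (1↔2, 3↔4, ...).
Doing the same to "harvest": "ahvrset".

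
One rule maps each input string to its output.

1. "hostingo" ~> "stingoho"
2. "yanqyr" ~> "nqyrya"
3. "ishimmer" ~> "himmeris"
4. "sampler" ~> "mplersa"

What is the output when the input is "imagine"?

agineim

What's happening: move the first 2 characters to the end (rotate left by 2).
"imagine" → "agineim".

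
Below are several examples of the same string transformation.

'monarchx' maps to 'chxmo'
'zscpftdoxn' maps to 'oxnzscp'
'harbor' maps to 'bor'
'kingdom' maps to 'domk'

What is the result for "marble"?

Rule — move the last 3 characters to the front (rotate right by 3), then delete the last 3 characters.
For "marble", step one produces "blemar"; step two turns that into "ble".

ble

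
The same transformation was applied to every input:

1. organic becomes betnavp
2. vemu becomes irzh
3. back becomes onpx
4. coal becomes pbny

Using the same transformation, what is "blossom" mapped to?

The rule is to shift every letter 13 places forward in the alphabet (wrapping around) — i.e. ROT13.
Doing the same to "blossom": "oybffbz".

oybffbz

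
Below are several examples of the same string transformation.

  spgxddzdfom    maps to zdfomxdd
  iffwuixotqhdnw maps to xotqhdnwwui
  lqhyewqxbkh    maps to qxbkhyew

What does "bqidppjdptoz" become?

jdptozdpp

What's happening: delete the first 3 characters, then move the first 3 characters to the end (rotate left by 3).
For "bqidppjdptoz", step one produces "dppjdptoz"; step two turns that into "jdptozdpp".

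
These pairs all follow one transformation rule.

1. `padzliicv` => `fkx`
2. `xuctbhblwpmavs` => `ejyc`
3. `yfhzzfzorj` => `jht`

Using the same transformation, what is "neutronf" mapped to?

What's happening: shift every letter 2 places forward in the alphabet (wrapping around), then keep one character in every 3, starting at position 3 (positions 3rd, 6th, 9th, ...).
Starting from "neutronf": after the first operation, "pgwvtqph"; after the second, "wq".

wq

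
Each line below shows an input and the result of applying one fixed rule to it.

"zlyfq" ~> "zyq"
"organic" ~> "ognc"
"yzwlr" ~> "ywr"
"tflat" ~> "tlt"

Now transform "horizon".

The pattern: keep every other character starting from the first (positions 1st, 3rd, 5th, ...).
On "horizon" that produces "hrzn".

hrzn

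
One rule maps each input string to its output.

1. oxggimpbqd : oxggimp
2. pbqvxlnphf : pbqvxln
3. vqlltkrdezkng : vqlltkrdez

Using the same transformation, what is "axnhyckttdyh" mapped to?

Each output is the input with this applied: delete the last 3 characters.
"axnhyckttdyh" → "axnhycktt".

axnhycktt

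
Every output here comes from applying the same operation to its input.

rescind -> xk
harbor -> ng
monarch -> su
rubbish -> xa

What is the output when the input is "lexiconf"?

The transformation: shift every letter 6 places forward in the alphabet (wrapping around), then keep only the first 2 characters.
Applying both steps to "lexiconf": "rkdoiutl", then "rk".

rk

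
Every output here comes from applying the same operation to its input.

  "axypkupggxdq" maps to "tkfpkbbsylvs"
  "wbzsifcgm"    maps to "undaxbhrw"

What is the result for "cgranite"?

The rule is to move the first 2 characters to the end (rotate left by 2), then shift every letter 5 places backward in the alphabet (wrapping around).
For "cgranite", step one produces "ranitecg"; step two turns that into "mvidozxb".

mvidozxb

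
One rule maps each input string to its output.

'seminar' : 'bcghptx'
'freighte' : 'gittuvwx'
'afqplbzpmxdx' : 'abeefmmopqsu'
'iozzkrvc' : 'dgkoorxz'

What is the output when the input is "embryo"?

The rule is to shift every letter 11 places backward in the alphabet (wrapping around), then sort the characters into alphabetical order.
"embryo" → "tbqgnd" → "bdgnqt".

bdgnqt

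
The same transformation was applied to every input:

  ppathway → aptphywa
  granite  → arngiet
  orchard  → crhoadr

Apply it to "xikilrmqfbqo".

What's happening: move the first 2 characters to the end (rotate left by 2), then take characters alternately from the front and the back (1st, last, 2nd, 2nd-last, ...).
Applying that to "xikilrmqfbqo" gives "kiixlorqmbqf".
(Check on "granite": → "anitegr" → "arngiet" ✓)

kiixlorqmbqf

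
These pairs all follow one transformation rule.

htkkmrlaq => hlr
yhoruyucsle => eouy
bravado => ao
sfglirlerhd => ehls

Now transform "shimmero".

What's happening: sort the characters into alphabetical order, then keep one character in every 3, starting at position 2 (positions 2nd, 5th, 8th, ...).
On "shimmero": the first step gives "ehimmors", and the second then gives "hms".

hms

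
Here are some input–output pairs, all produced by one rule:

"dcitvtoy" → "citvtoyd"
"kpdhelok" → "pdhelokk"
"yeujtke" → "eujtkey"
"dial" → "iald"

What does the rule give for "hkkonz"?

kkonzh

The rule is to move the first character to the end.
Doing the same to "hkkonz": "kkonzh".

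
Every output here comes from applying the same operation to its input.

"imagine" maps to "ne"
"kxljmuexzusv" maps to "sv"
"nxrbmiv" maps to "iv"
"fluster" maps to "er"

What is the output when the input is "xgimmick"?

ck

The transformation: keep only the last 2 characters.
Applying that to "xgimmick" gives "ck".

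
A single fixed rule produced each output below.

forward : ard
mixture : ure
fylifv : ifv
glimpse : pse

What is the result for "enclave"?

ave

The transformation: keep only the last 3 characters.
For "enclave" the result is "ave".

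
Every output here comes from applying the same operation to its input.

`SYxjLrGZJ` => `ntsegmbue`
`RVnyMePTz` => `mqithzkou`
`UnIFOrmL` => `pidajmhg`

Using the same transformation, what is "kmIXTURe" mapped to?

fhdsopmz

Each output is the input with this applied: shift every letter 5 places backward in the alphabet (wrapping around), then convert every letter to lowercase.
Working it through for "kmIXTURe": intermediate "fhDSOPMz", final "fhdsopmz".
(Check on "SYxjLrGZJ": → "NTseGmBUE" → "ntsegmbue" ✓)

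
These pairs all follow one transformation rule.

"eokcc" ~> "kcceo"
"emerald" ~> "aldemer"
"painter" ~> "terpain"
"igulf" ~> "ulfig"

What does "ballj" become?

lljba

Rule — move the last 3 characters to the front (rotate right by 3).
For "ballj" the result is "lljba".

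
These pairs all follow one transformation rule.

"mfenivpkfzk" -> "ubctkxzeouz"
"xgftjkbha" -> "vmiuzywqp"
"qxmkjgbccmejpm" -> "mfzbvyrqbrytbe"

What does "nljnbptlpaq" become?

In each case the input is transformed by: swap each adjacent pair of characters (1↔2, 3↔4, ...), then shift every letter 11 places backward in the alphabet (wrapping around).
"nljnbptlpaq" → "lnnjpbltapq" → "accyeqaipef".

accyeqaipef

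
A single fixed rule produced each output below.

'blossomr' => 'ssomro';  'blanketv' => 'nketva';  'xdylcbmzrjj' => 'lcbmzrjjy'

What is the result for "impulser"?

Rule — delete the first 2 characters, then move the first character to the end.
Working it through for "impulser": intermediate "pulser", final "ulserp".

ulserp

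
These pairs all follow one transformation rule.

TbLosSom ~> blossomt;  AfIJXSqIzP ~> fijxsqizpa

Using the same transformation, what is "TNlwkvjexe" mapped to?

nlwkvjexet

The transformation: move the first character to the end, then convert every letter to lowercase.
Working it through for "TNlwkvjexe": intermediate "NlwkvjexeT", final "nlwkvjexet".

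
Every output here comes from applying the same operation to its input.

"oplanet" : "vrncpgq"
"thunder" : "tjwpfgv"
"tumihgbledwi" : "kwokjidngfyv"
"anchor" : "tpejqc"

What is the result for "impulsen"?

porwnugk

The pattern: shift every letter 2 places forward in the alphabet (wrapping around), then swap the first and last characters.
Starting from "impulsen": after the first operation, "korwnugp"; after the second, "porwnugk".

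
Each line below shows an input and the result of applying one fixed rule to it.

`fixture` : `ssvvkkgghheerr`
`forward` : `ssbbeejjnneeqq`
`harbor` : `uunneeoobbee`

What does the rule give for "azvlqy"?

nnmmiiyyddll

The transformation: shift every letter 13 places forward in the alphabet (wrapping around) — i.e. ROT13, then double every character.
For "azvlqy", step one produces "nmiydl"; step two turns that into "nnmmiiyyddll".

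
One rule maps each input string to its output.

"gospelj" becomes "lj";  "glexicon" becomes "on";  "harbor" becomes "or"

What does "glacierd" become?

rd

What's happening: keep only the last 2 characters.
So "glacierd" becomes "rd".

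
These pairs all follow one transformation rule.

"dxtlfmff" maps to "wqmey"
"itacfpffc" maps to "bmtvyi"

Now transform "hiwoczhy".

The rule is to delete the last 3 characters, then shift every letter 7 places backward in the alphabet (wrapping around).
Starting from "hiwoczhy": after the first operation, "hiwoc"; after the second, "abphv".

abphv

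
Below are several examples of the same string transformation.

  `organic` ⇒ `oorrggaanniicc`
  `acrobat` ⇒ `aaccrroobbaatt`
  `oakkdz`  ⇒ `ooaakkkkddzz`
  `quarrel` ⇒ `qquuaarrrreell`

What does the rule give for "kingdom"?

kkiinnggddoomm

Each output is the input with this applied: double every character.
"kingdom" → "kkiinnggddoomm".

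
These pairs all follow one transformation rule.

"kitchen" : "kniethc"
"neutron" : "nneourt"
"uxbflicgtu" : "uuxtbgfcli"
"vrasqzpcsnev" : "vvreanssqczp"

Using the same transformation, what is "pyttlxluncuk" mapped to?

In each case the input is transformed by: take characters alternately from the front and the back (1st, last, 2nd, 2nd-last, ...).
For "pyttlxluncuk" the result is "pkyutctnluxl".

pkyutctnluxl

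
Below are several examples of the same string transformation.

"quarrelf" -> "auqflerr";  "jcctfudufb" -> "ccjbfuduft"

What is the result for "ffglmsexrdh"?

The transformation: reverse the string, then move the last 3 characters to the front (rotate right by 3).
Applying both steps to "ffglmsexrdh": "hdrxesmlgff", then "gffhdrxesml".

gffhdrxesml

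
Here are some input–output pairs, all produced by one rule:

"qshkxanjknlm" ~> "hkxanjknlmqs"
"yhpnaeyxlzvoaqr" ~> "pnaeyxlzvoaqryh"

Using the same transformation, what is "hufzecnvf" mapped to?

fzecnvfhu

What's happening: move the first 2 characters to the end (rotate left by 2).
On "hufzecnvf" that produces "fzecnvfhu".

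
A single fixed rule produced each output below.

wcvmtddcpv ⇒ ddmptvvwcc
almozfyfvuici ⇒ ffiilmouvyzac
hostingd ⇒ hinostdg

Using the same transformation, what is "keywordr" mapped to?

The rule is to sort the characters into alphabetical order, then move the first 2 characters to the end (rotate left by 2).
On "keywordr": the first step gives "dekorrwy", and the second then gives "korrwyde".

korrwyde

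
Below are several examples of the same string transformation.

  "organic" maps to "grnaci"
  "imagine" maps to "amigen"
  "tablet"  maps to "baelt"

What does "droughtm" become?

What's happening: delete the first character, then swap each adjacent pair of characters (1↔2, 3↔4, ...).
For "droughtm", step one produces "roughtm"; step two turns that into "orguthm".

orguthm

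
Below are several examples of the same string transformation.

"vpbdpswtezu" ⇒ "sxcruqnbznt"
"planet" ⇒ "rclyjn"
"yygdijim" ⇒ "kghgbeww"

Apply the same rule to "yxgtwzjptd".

brnhxurevw

Looking at the pairs, the operation is to reverse the string, then shift every letter 2 places backward in the alphabet (wrapping around).
Starting from "yxgtwzjptd": after the first operation, "dtpjzwtgxy"; after the second, "brnhxurevw".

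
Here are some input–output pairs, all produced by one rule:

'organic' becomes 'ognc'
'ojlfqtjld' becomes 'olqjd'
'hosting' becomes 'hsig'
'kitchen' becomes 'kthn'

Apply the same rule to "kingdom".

The transformation: keep every other character starting from the first (positions 1st, 3rd, 5th, ...).
For "kingdom" the result is "kndm".

kndm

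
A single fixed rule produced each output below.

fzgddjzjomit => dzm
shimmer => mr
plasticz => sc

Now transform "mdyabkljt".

al

Rule — keep one character in every 3, starting at position 1 (positions 1st, 4th, 7th, ...), then delete the first character.
Applying both steps to "mdyabkljt": "mal", then "al".
(Check on "shimmer": → "smr" → "mr" ✓)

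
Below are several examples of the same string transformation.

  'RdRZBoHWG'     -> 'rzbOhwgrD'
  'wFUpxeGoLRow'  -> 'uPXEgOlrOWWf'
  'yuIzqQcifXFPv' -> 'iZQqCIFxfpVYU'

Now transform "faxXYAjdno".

The transformation: flip the case of every letter, then move the first 2 characters to the end (rotate left by 2).
Starting from "faxXYAjdno": after the first operation, "FAXxyaJDNO"; after the second, "XxyaJDNOFA".

XxyaJDNOFA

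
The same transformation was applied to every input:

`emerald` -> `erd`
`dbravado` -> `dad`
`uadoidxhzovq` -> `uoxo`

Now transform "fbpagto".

fao

Looking at the pairs, the operation is to keep one character in every 3, starting at position 1 (positions 1st, 4th, 7th, ...).
So "fbpagto" becomes "fao".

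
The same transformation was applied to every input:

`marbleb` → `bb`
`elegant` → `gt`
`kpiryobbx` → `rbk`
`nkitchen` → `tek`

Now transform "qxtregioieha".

Rule — move the first 2 characters to the end (rotate left by 2), then keep one character in every 3, starting at position 2 (positions 2nd, 5th, 8th, ...).
"qxtregioieha" → "tregioiehaqx" → "rieq".

rieq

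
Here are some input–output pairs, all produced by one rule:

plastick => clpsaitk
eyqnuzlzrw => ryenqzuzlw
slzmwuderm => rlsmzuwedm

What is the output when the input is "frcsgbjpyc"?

yrfscbgpjc

The rule is to swap each adjacent pair of characters (1↔2, 3↔4, ...), then move the last character to the front.
Starting from "frcsgbjpyc": after the first operation, "rfscbgpjcy"; after the second, "yrfscbgpjc".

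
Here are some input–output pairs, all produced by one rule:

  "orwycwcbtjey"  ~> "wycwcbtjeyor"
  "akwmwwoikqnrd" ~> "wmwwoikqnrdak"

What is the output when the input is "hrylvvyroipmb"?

ylvvyroipmbhr

In each case the input is transformed by: move the first 2 characters to the end (rotate left by 2).
Doing the same to "hrylvvyroipmb": "ylvvyroipmbhr".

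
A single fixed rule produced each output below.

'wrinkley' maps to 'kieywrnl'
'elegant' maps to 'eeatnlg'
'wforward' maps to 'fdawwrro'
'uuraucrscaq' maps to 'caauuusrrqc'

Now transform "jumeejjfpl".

feeupmljjj

The transformation: sort the characters into reverse alphabetical order, then move the last 3 characters to the front (rotate right by 3).
On "jumeejjfpl": the first step gives "upmljjjfee", and the second then gives "feeupmljjj".
(Check on "wforward": → "wwrrofda" → "fdawwrro" ✓)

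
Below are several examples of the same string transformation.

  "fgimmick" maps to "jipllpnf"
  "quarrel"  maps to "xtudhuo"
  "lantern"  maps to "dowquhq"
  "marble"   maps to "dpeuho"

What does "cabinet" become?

dflehqw

What's happening: shift every letter 3 places forward in the alphabet (wrapping around), then swap each adjacent pair of characters (1↔2, 3↔4, ...).
On "cabinet" that produces "dflehqw".
(Check on "fgimmick": → "ijlpplfn" → "jipllpnf" ✓)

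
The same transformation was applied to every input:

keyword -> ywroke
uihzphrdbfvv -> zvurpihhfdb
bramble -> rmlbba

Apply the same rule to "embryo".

yrmeb

Each output is the input with this applied: delete the last character, then sort the characters into reverse alphabetical order.
Applying both steps to "embryo": "embry", then "yrmeb".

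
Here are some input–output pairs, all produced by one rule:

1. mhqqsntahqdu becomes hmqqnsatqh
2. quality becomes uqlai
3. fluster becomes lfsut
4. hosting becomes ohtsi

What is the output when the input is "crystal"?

The transformation: delete the last 2 characters, then swap each adjacent pair of characters (1↔2, 3↔4, ...).
Working it through for "crystal": intermediate "cryst", final "rcsyt".
(Check on "quality": → "quali" → "uqlai" ✓)

rcsyt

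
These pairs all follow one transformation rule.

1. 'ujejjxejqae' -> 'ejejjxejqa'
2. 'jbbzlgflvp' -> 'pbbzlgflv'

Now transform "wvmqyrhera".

What's happening: delete the first character, then move the last character to the front.
Applying that to "wvmqyrhera" gives "avmqyrher".

avmqyrher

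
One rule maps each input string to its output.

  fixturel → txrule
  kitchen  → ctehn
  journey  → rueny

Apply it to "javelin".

eviln

Rule — swap each adjacent pair of characters (1↔2, 3↔4, ...), then delete the first 2 characters.
"javelin" → "ajeviln" → "eviln".
(Check on "journey": → "ojrueny" → "rueny" ✓)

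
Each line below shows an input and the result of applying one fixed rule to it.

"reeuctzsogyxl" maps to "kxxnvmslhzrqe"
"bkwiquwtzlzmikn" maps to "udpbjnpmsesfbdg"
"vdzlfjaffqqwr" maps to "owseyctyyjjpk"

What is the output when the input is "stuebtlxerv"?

The pattern: shift every letter 7 places backward in the alphabet (wrapping around).
So "stuebtlxerv" becomes "lmnxumeqxko".

lmnxumeqxko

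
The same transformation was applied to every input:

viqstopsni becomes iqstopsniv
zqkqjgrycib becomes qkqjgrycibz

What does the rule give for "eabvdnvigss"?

Rule — move the first character to the end.
So "eabvdnvigss" becomes "abvdnvigsse".

abvdnvigsse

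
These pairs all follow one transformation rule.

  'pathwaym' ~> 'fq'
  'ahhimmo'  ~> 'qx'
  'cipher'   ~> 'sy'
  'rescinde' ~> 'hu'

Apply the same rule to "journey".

Rule — shift every letter 10 places backward in the alphabet (wrapping around), then keep only the first 2 characters.
Applying both steps to "journey": "zekhduo", then "ze".
(Check on "ahhimmo": → "qxxycce" → "qx" ✓)

ze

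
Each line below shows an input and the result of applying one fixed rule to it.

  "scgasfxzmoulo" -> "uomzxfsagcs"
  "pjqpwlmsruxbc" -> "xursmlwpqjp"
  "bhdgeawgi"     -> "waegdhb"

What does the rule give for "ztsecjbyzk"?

ybjcestz

The rule is to delete the last 2 characters, then reverse the string.
Applying both steps to "ztsecjbyzk": "ztsecjby", then "ybjcestz".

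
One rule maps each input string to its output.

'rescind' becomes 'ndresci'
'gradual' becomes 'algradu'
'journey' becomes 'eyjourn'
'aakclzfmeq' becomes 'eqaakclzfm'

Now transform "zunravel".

elzunrav

In each case the input is transformed by: move the last 2 characters to the front (rotate right by 2).
"zunravel" → "elzunrav".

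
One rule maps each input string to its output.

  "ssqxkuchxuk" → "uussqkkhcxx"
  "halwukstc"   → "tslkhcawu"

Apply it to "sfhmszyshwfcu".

wusssmhhffczy

What's happening: sort the characters into reverse alphabetical order, then move the first 2 characters to the end (rotate left by 2).
So "sfhmszyshwfcu" becomes "wusssmhhffczy".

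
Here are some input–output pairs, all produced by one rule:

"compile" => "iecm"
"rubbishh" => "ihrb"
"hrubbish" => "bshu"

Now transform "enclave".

aeec

In each case the input is transformed by: keep every other character starting from the first (positions 1st, 3rd, 5th, ...), then move the last 2 characters to the front (rotate right by 2).
Doing the same to "enclave": "aeec".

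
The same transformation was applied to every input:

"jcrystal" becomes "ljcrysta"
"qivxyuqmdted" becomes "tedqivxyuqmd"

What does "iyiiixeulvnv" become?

The pattern: swap the front and back halves of the string, then move the first 3 characters to the end (rotate left by 3).
Working it through for "iyiiixeulvnv": intermediate "eulvnviyiiix", final "vnviyiiixeul".

vnviyiiixeul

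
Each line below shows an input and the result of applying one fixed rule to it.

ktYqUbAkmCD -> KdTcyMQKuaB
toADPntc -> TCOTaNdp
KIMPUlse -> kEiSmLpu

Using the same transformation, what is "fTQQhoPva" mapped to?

Each output is the input with this applied: flip the case of every letter, then take characters alternately from the front and the back (1st, last, 2nd, 2nd-last, ...).
Working it through for "fTQQhoPva": intermediate "FtqqHOpVA", final "FAtVqpqOH".

FAtVqpqOH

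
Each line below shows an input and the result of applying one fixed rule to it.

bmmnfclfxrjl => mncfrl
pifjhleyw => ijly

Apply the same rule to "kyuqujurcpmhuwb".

yqjrphw

What's happening: keep every other character starting from the second (positions 2nd, 4th, 6th, ...).
For "kyuqujurcpmhuwb" the result is "yqjrphw".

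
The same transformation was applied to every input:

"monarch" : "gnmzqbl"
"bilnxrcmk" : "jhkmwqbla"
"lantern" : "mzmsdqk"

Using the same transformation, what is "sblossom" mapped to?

What's happening: swap the first and last characters, then shift every letter 1 place backward in the alphabet (wrapping around).
"sblossom" → "mblossos" → "laknrrnr".
(Check on "bilnxrcmk": → "kilnxrcmb" → "jhkmwqbla" ✓)

laknrrnr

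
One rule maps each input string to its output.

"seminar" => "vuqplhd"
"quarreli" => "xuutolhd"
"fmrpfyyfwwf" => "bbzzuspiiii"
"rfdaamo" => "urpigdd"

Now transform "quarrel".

xuutohd

In each case the input is transformed by: sort the characters into reverse alphabetical order, then shift every letter 3 places forward in the alphabet (wrapping around).
"quarrel" → "xuutohd".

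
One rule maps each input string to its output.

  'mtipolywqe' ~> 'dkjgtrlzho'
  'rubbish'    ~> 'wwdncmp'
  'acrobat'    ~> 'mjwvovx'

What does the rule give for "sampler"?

hkgzmnv

The pattern: shift every letter 5 places backward in the alphabet (wrapping around), then move the first 2 characters to the end (rotate left by 2).
On "sampler": the first step gives "nvhkgzm", and the second then gives "hkgzmnv".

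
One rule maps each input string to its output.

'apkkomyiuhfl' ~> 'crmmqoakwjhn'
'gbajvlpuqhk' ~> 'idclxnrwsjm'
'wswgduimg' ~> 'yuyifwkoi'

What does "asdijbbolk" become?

In each case the input is transformed by: shift every letter 2 places forward in the alphabet (wrapping around).
Doing the same to "asdijbbolk": "cufklddqnm".

cufklddqnm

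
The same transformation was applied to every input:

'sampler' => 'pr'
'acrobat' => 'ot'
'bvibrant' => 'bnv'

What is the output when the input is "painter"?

nr

Each output is the input with this applied: move the first 2 characters to the end (rotate left by 2), then keep one character in every 3, starting at position 2 (positions 2nd, 5th, 8th, ...).
For "painter", step one produces "interpa"; step two turns that into "nr".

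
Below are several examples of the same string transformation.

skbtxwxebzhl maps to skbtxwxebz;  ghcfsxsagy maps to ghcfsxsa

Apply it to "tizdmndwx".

tizdmnd

Rule — delete the last 2 characters.
Doing the same to "tizdmndwx": "tizdmnd".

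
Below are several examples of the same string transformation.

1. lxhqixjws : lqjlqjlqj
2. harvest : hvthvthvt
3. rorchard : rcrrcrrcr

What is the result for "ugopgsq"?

upqupqupq

The pattern: keep one character in every 3, starting at position 1 (positions 1st, 4th, 7th, ...), then write the whole string 3 times in a row.
For "ugopgsq", step one produces "upq"; step two turns that into "upqupqupq".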